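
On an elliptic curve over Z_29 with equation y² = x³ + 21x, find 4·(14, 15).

Write G = (14, 15).
Repeated addition: build up to 4G.
2G: tangent at (14, 15): λ = (3·14² + 21)/(2·15) ≡ 0/1. 1⁻¹ ≡ 1 (mod 29), so λ ≡ 0·1 ≡ 0.
  x = λ² - 14 - 14 = 0 - 28 ≡ 1; y = λ·(14 - 1) - 15 ≡ 14. → (1, 14)
3G: (1, 14) + (14, 15). λ = (15 - 14)/(14 - 1) ≡ 1/13 mod 29. 13⁻¹ ≡ 9 (mod 29) since 13·9 = 117 ≡ 1, so λ ≡ 9.
  x = λ² - 1 - 14 = 81 - 15 ≡ 8; y = λ·(1 - 8) - 14 ≡ 10. → (8, 10)
4G: (8, 10) + (14, 15). λ = (15 - 10)/(14 - 8) ≡ 5/6 mod 29. 6⁻¹ ≡ 5 (mod 29) since 6·5 = 30 ≡ 1, so λ ≡ 25.
  x = λ² - 8 - 14 = 625 - 22 ≡ 23; y = λ·(8 - 23) - 10 ≡ 21. → (23, 21)

(23, 21)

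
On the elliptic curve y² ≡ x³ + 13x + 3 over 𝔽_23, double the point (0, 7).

tangent at (0, 7): λ = (3·0² + 13)/(2·7) ≡ 13/14. 14⁻¹ ≡ 5 (mod 23) since 14·5 = 70 ≡ 1, so λ ≡ 13·5 ≡ 19.
  x = λ² - 0 - 0 = 361 - 0 ≡ 16; y = λ·(0 - 16) - 7 ≡ 11. → (16, 11)

(16, 11)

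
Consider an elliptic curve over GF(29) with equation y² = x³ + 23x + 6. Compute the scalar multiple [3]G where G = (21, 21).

Repeated addition: build up to 3G.
2G: tangent at (21, 21): λ = (3·21² + 23)/(2·21) ≡ 12/13. 13⁻¹ ≡ 9 (mod 29), so λ ≡ 12·9 ≡ 21.
  x = λ² - 21 - 21 = 441 - 42 ≡ 22; y = λ·(21 - 22) - 21 ≡ 16. → (22, 16)
3G: (22, 16) + (21, 21). λ = (21 - 16)/(21 - 22) ≡ 5/28 mod 29. 28⁻¹ ≡ 28 (mod 29), so λ ≡ 24.
  x = λ² - 22 - 21 = 576 - 43 ≡ 11; y = λ·(22 - 11) - 16 ≡ 16. → (11, 16)

(11, 16)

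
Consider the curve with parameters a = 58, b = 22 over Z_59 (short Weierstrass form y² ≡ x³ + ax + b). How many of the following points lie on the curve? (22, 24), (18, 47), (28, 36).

(22, 24): 24² ≡ 45, rhs ≡ 28 → off.
(18, 47): 47² ≡ 26, rhs ≡ 54 → off.
(28, 36): 36² ≡ 57, rhs ≡ 57 → on.

1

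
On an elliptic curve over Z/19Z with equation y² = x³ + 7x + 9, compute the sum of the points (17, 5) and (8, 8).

(11, 12)

(17, 5) + (8, 8). λ = (8 - 5)/(8 - 17) ≡ 3/10 mod 19. 10⁻¹ ≡ 2 (mod 19) since 10·2 = 20 ≡ 1, so λ ≡ 6.
  x = λ² - 17 - 8 = 36 - 25 ≡ 11; y = λ·(17 - 11) - 5 ≡ 12. → (11, 12)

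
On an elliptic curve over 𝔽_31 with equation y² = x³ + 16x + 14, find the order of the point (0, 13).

12

2P: tangent at (0, 13): λ = (3·0² + 16)/(2·13) ≡ 16/26. 26⁻¹ ≡ 6 (mod 31) since 26·6 = 156 ≡ 1, so λ ≡ 16·6 ≡ 3.
  x = λ² - 0 - 0 = 9 - 0 ≡ 9; y = λ·(0 - 9) - 13 ≡ 22. → (9, 22)
3P: (9, 22) + (0, 13). λ = (13 - 22)/(0 - 9) ≡ 22/22 mod 31. 22⁻¹ ≡ 24 (mod 31), so λ ≡ 1.
  x = λ² - 9 - 0 = 1 - 9 ≡ 23; y = λ·(9 - 23) - 22 ≡ 26. → (23, 26)
4P: (23, 26) + (0, 13). λ = (13 - 26)/(0 - 23) ≡ 18/8 mod 31. 8⁻¹ ≡ 4 (mod 31), so λ ≡ 10.
  x = λ² - 23 - 0 = 100 - 23 ≡ 15; y = λ·(23 - 15) - 26 ≡ 23. → (15, 23)
5P: (15, 23) + (0, 13). λ = (13 - 23)/(0 - 15) ≡ 21/16 mod 31. 16⁻¹ ≡ 2 (mod 31) since 16·2 = 32 ≡ 1, so λ ≡ 11.
  x = λ² - 15 - 0 = 121 - 15 ≡ 13; y = λ·(15 - 13) - 23 ≡ 30. → (13, 30)
6P: (13, 30) + (0, 13). λ = (13 - 30)/(0 - 13) ≡ 14/18 mod 31. 18⁻¹ ≡ 19 (mod 31), so λ ≡ 18.
  x = λ² - 13 - 0 = 324 - 13 ≡ 1; y = λ·(13 - 1) - 30 ≡ 0. → (1, 0)
7P: (1, 0) + (0, 13). λ = (13 - 0)/(0 - 1) ≡ 13/30 mod 31. 30⁻¹ ≡ 30 (mod 31) since 30·30 = 900 ≡ 1, so λ ≡ 18.
  x = λ² - 1 - 0 = 324 - 1 ≡ 13; y = λ·(1 - 13) - 0 ≡ 1. → (13, 1)
8P: (13, 1) + (0, 13). λ = (13 - 1)/(0 - 13) ≡ 12/18 mod 31. 18⁻¹ ≡ 19 (mod 31) since 18·19 = 342 ≡ 1, so λ ≡ 11.
  x = λ² - 13 - 0 = 121 - 13 ≡ 15; y = λ·(13 - 15) - 1 ≡ 8. → (15, 8)
9P: (15, 8) + (0, 13). λ = (13 - 8)/(0 - 15) ≡ 5/16 mod 31. 16⁻¹ ≡ 2 (mod 31), so λ ≡ 10.
  x = λ² - 15 - 0 = 100 - 15 ≡ 23; y = λ·(15 - 23) - 8 ≡ 5. → (23, 5)
10P: (23, 5) + (0, 13). λ = (13 - 5)/(0 - 23) ≡ 8/8 mod 31. 8⁻¹ ≡ 4 (mod 31), so λ ≡ 1.
  x = λ² - 23 - 0 = 1 - 23 ≡ 9; y = λ·(23 - 9) - 5 ≡ 9. → (9, 9)
11P: (9, 9) + (0, 13). λ = (13 - 9)/(0 - 9) ≡ 4/22 mod 31. 22⁻¹ ≡ 24 (mod 31) since 22·24 = 528 ≡ 1, so λ ≡ 3.
  x = λ² - 9 - 0 = 9 - 9 ≡ 0; y = λ·(9 - 0) - 9 ≡ 18. → (0, 18)
12P: (0, 18) + (0, 13): same x and y₁ ≡ -y₂, so the sum is O.
12P = O, so the order is 12.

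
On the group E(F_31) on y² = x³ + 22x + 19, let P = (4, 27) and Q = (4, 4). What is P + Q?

O

The two points share x = 4 and their y-coordinates satisfy 27 + 4 ≡ 0 (mod 31), so they are inverses. Their sum is O.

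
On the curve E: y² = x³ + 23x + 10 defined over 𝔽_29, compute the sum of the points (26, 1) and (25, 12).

(26, 1) + (25, 12). λ = (12 - 1)/(25 - 26) ≡ 11/28 mod 29. 28⁻¹ ≡ 28 (mod 29), so λ ≡ 18.
  x = λ² - 26 - 25 = 324 - 51 ≡ 12; y = λ·(26 - 12) - 1 ≡ 19. → (12, 19)

(12, 19)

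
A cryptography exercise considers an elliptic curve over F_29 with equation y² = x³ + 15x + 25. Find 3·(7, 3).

(27, 25)

Write G = (7, 3).
Repeated addition: build up to 3G.
2G: tangent at (7, 3): λ = (3·7² + 15)/(2·3) ≡ 17/6. 6⁻¹ ≡ 5 (mod 29), so λ ≡ 17·5 ≡ 27.
  x = λ² - 7 - 7 = 729 - 14 ≡ 19; y = λ·(7 - 19) - 3 ≡ 21. → (19, 21)
3G: (19, 21) + (7, 3). λ = (3 - 21)/(7 - 19) ≡ 11/17 mod 29. 17⁻¹ ≡ 12 (mod 29), so λ ≡ 16.
  x = λ² - 19 - 7 = 256 - 26 ≡ 27; y = λ·(19 - 27) - 21 ≡ 25. → (27, 25)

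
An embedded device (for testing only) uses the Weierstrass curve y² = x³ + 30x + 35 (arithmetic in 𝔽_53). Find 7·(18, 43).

Write P = (18, 43).
Repeated addition: build up to 7P.
2P: tangent at (18, 43): λ = (3·18² + 30)/(2·43) ≡ 48/33. 33⁻¹ ≡ 45 (mod 53) since 33·45 = 1485 ≡ 1, so λ ≡ 48·45 ≡ 40.
  x = λ² - 18 - 18 = 1600 - 36 ≡ 27; y = λ·(18 - 27) - 43 ≡ 21. → (27, 21)
3P: (27, 21) + (18, 43). λ = (43 - 21)/(18 - 27) ≡ 22/44 mod 53. 44⁻¹ ≡ 47 (mod 53) since 44·47 = 2068 ≡ 1, so λ ≡ 27.
  x = λ² - 27 - 18 = 729 - 45 ≡ 48; y = λ·(27 - 48) - 21 ≡ 48. → (48, 48)
4P: (48, 48) + (18, 43). λ = (43 - 48)/(18 - 48) ≡ 48/23 mod 53. 23⁻¹ ≡ 30 (mod 53), so λ ≡ 9.
  x = λ² - 48 - 18 = 81 - 66 ≡ 15; y = λ·(48 - 15) - 48 ≡ 37. → (15, 37)
5P: (15, 37) + (18, 43). λ = (43 - 37)/(18 - 15) ≡ 6/3 mod 53. 3⁻¹ ≡ 18 (mod 53), so λ ≡ 2.
  x = λ² - 15 - 18 = 4 - 33 ≡ 24; y = λ·(15 - 24) - 37 ≡ 51. → (24, 51)
6P: (24, 51) + (18, 43). λ = (43 - 51)/(18 - 24) ≡ 45/47 mod 53. 47⁻¹ ≡ 44 (mod 53) since 47·44 = 2068 ≡ 1, so λ ≡ 19.
  x = λ² - 24 - 18 = 361 - 42 ≡ 1; y = λ·(24 - 1) - 51 ≡ 15. → (1, 15)
7P: (1, 15) + (18, 43). λ = (43 - 15)/(18 - 1) ≡ 28/17 mod 53. 17⁻¹ ≡ 25 (mod 53), so λ ≡ 11.
  x = λ² - 1 - 18 = 121 - 19 ≡ 49; y = λ·(1 - 49) - 15 ≡ 40. → (49, 40)

(49, 40)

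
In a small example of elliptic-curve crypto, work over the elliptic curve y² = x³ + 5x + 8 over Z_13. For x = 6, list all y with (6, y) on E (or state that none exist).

x³ + 5x + 8 = 254 ≡ 7 (mod 13).
7 is a non-residue mod 13; no y exists.

none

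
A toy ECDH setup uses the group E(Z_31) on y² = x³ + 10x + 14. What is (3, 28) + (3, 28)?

tangent at (3, 28): λ = (3·3² + 10)/(2·28) ≡ 6/25. 25⁻¹ ≡ 5 (mod 31), so λ ≡ 6·5 ≡ 30.
  x = λ² - 3 - 3 = 900 - 6 ≡ 26; y = λ·(3 - 26) - 28 ≡ 26. → (26, 26)

(26, 26)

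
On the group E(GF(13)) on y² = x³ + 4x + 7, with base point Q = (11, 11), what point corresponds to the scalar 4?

(2, 7)

Double-and-add on 4 = (100)₂. Start with Q = (11, 11) for the leading 1-bit.
double: tangent at (11, 11): λ = (3·11² + 4)/(2·11) ≡ 3/9. 9⁻¹ ≡ 3 (mod 13), so λ ≡ 3·3 ≡ 9.
  x = λ² - 11 - 11 = 81 - 22 ≡ 7; y = λ·(11 - 7) - 11 ≡ 12. → (7, 12)
double: tangent at (7, 12): λ = (3·7² + 4)/(2·12) ≡ 8/11. 11⁻¹ ≡ 6 (mod 13), so λ ≡ 8·6 ≡ 9.
  x = λ² - 7 - 7 = 81 - 14 ≡ 2; y = λ·(7 - 2) - 12 ≡ 7. → (2, 7)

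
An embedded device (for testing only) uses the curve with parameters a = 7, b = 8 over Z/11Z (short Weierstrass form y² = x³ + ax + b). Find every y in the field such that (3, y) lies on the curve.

1, 10

x³ + 7x + 8 = 56 ≡ 1 (mod 11).
Square roots of 1 mod 11: 1 and 10 (since 1² = 1 ≡ 1).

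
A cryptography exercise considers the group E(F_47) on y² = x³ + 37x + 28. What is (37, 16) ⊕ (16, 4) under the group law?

(2, 4)

(37, 16) + (16, 4). λ = (4 - 16)/(16 - 37) ≡ 35/26 mod 47. 26⁻¹ ≡ 38 (mod 47) since 26·38 = 988 ≡ 1, so λ ≡ 14.
  x = λ² - 37 - 16 = 196 - 53 ≡ 2; y = λ·(37 - 2) - 16 ≡ 4. → (2, 4)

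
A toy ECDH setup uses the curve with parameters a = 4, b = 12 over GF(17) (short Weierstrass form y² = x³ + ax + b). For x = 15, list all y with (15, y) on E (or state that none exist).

x³ + 4x + 12 = 3447 ≡ 13 (mod 17).
Square roots of 13 mod 17: 8 and 9 (since 8² = 64 ≡ 13).

8, 9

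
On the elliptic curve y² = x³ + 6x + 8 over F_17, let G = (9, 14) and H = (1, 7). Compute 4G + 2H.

(3, 11)

First 4G:
Repeated addition: build up to 4G.
2G: tangent at (9, 14): λ = (3·9² + 6)/(2·14) ≡ 11/11. 11⁻¹ ≡ 14 (mod 17), so λ ≡ 11·14 ≡ 1.
  x = λ² - 9 - 9 = 1 - 18 ≡ 0; y = λ·(9 - 0) - 14 ≡ 12. → (0, 12)
3G: (0, 12) + (9, 14). λ = (14 - 12)/(9 - 0) ≡ 2/9 mod 17. 9⁻¹ ≡ 2 (mod 17), so λ ≡ 4.
  x = λ² - 0 - 9 = 16 - 9 ≡ 7; y = λ·(0 - 7) - 12 ≡ 11. → (7, 11)
4G: (7, 11) + (9, 14). λ = (14 - 11)/(9 - 7) ≡ 3/2 mod 17. 2⁻¹ ≡ 9 (mod 17), so λ ≡ 10.
  x = λ² - 7 - 9 = 100 - 16 ≡ 16; y = λ·(7 - 16) - 11 ≡ 1. → (16, 1)
4G = (16, 1).
Next 2H:
Repeated addition: build up to 2H.
2H: tangent at (1, 7): λ = (3·1² + 6)/(2·7) ≡ 9/14. 14⁻¹ ≡ 11 (mod 17), so λ ≡ 9·11 ≡ 14.
  x = λ² - 1 - 1 = 196 - 2 ≡ 7; y = λ·(1 - 7) - 7 ≡ 11. → (7, 11)
2H = (7, 11).
Finally 4G + 2H:
(16, 1) + (7, 11). λ = (11 - 1)/(7 - 16) ≡ 10/8 mod 17. 8⁻¹ ≡ 15 (mod 17), so λ ≡ 14.
  x = λ² - 16 - 7 = 196 - 23 ≡ 3; y = λ·(16 - 3) - 1 ≡ 11. → (3, 11)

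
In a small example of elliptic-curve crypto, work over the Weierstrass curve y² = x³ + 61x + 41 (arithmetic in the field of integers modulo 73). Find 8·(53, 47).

(13, 44)

Write G = (53, 47).
Repeated addition: build up to 8G.
2G: tangent at (53, 47): λ = (3·53² + 61)/(2·47) ≡ 20/21. 21⁻¹ ≡ 7 (mod 73), so λ ≡ 20·7 ≡ 67.
  x = λ² - 53 - 53 = 4489 - 106 ≡ 3; y = λ·(53 - 3) - 47 ≡ 18. → (3, 18)
3G: (3, 18) + (53, 47). λ = (47 - 18)/(53 - 3) ≡ 29/50 mod 73. 50⁻¹ ≡ 19 (mod 73) since 50·19 = 950 ≡ 1, so λ ≡ 40.
  x = λ² - 3 - 53 = 1600 - 56 ≡ 11; y = λ·(3 - 11) - 18 ≡ 27. → (11, 27)
4G: (11, 27) + (53, 47). λ = (47 - 27)/(53 - 11) ≡ 20/42 mod 73. 42⁻¹ ≡ 40 (mod 73), so λ ≡ 70.
  x = λ² - 11 - 53 = 4900 - 64 ≡ 18; y = λ·(11 - 18) - 27 ≡ 67. → (18, 67)
5G: (18, 67) + (53, 47). λ = (47 - 67)/(53 - 18) ≡ 53/35 mod 73. 35⁻¹ ≡ 48 (mod 73), so λ ≡ 62.
  x = λ² - 18 - 53 = 3844 - 71 ≡ 50; y = λ·(18 - 50) - 67 ≡ 66. → (50, 66)
6G: (50, 66) + (53, 47). λ = (47 - 66)/(53 - 50) ≡ 54/3 mod 73. 3⁻¹ ≡ 49 (mod 73) since 3·49 = 147 ≡ 1, so λ ≡ 18.
  x = λ² - 50 - 53 = 324 - 103 ≡ 2; y = λ·(50 - 2) - 66 ≡ 68. → (2, 68)
7G: (2, 68) + (53, 47). λ = (47 - 68)/(53 - 2) ≡ 52/51 mod 73. 51⁻¹ ≡ 63 (mod 73), so λ ≡ 64.
  x = λ² - 2 - 53 = 4096 - 55 ≡ 26; y = λ·(2 - 26) - 68 ≡ 2. → (26, 2)
8G: (26, 2) + (53, 47). λ = (47 - 2)/(53 - 26) ≡ 45/27 mod 73. 27⁻¹ ≡ 46 (mod 73), so λ ≡ 26.
  x = λ² - 26 - 53 = 676 - 79 ≡ 13; y = λ·(26 - 13) - 2 ≡ 44. → (13, 44)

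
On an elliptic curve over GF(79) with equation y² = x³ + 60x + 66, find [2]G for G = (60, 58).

(39, 42)

tangent at (60, 58): λ = (3·60² + 60)/(2·58) ≡ 37/37. 37⁻¹ ≡ 47 (mod 79) since 37·47 = 1739 ≡ 1, so λ ≡ 37·47 ≡ 1.
  x = λ² - 60 - 60 = 1 - 120 ≡ 39; y = λ·(60 - 39) - 58 ≡ 42. → (39, 42)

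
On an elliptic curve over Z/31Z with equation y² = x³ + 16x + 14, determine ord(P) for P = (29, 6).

9

2P: tangent at (29, 6): λ = (3·29² + 16)/(2·6) ≡ 28/12. 12⁻¹ ≡ 13 (mod 31), so λ ≡ 28·13 ≡ 23.
  x = λ² - 29 - 29 = 529 - 58 ≡ 6; y = λ·(29 - 6) - 6 ≡ 27. → (6, 27)
3P: (6, 27) + (29, 6). λ = (6 - 27)/(29 - 6) ≡ 10/23 mod 31. 23⁻¹ ≡ 27 (mod 31), so λ ≡ 22.
  x = λ² - 6 - 29 = 484 - 35 ≡ 15; y = λ·(6 - 15) - 27 ≡ 23. → (15, 23)
4P: (15, 23) + (29, 6). λ = (6 - 23)/(29 - 15) ≡ 14/14 mod 31. 14⁻¹ ≡ 20 (mod 31), so λ ≡ 1.
  x = λ² - 15 - 29 = 1 - 44 ≡ 19; y = λ·(15 - 19) - 23 ≡ 4. → (19, 4)
5P: (19, 4) + (29, 6). λ = (6 - 4)/(29 - 19) ≡ 2/10 mod 31. 10⁻¹ ≡ 28 (mod 31), so λ ≡ 25.
  x = λ² - 19 - 29 = 625 - 48 ≡ 19; y = λ·(19 - 19) - 4 ≡ 27. → (19, 27)
6P: (19, 27) + (29, 6). λ = (6 - 27)/(29 - 19) ≡ 10/10 mod 31. 10⁻¹ ≡ 28 (mod 31), so λ ≡ 1.
  x = λ² - 19 - 29 = 1 - 48 ≡ 15; y = λ·(19 - 15) - 27 ≡ 8. → (15, 8)
7P: (15, 8) + (29, 6). λ = (6 - 8)/(29 - 15) ≡ 29/14 mod 31. 14⁻¹ ≡ 20 (mod 31), so λ ≡ 22.
  x = λ² - 15 - 29 = 484 - 44 ≡ 6; y = λ·(15 - 6) - 8 ≡ 4. → (6, 4)
8P: (6, 4) + (29, 6). λ = (6 - 4)/(29 - 6) ≡ 2/23 mod 31. 23⁻¹ ≡ 27 (mod 31), so λ ≡ 23.
  x = λ² - 6 - 29 = 529 - 35 ≡ 29; y = λ·(6 - 29) - 4 ≡ 25. → (29, 25)
9P: (29, 25) + (29, 6): same x and y₁ ≡ -y₂, so the sum is the point at infinity.
9P = the point at infinity, so the order is 9.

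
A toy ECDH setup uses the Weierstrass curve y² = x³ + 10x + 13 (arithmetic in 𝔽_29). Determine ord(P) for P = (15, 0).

2P: (15, 0) + (15, 0): same x and y₁ ≡ -y₂, so the sum is the point at infinity.
2P = the point at infinity, so the order is 2.

2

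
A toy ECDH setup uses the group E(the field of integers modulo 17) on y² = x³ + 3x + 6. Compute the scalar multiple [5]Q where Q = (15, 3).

(10, 4)

Double-and-add on 5 = (101)₂. Start with Q = (15, 3) for the leading 1-bit.
double: tangent at (15, 3): λ = (3·15² + 3)/(2·3) ≡ 15/6. 6⁻¹ ≡ 3 (mod 17), so λ ≡ 15·3 ≡ 11.
  x = λ² - 15 - 15 = 121 - 30 ≡ 6; y = λ·(15 - 6) - 3 ≡ 11. → (6, 11)
double: tangent at (6, 11): λ = (3·6² + 3)/(2·11) ≡ 9/5. 5⁻¹ ≡ 7 (mod 17) since 5·7 = 35 ≡ 1, so λ ≡ 9·7 ≡ 12.
  x = λ² - 6 - 6 = 144 - 12 ≡ 13; y = λ·(6 - 13) - 11 ≡ 7. → (13, 7)
add Q: (13, 7) + (15, 3). λ = (3 - 7)/(15 - 13) ≡ 13/2 mod 17. 2⁻¹ ≡ 9 (mod 17) since 2·9 = 18 ≡ 1, so λ ≡ 15.
  x = λ² - 13 - 15 = 225 - 28 ≡ 10; y = λ·(13 - 10) - 7 ≡ 4. → (10, 4)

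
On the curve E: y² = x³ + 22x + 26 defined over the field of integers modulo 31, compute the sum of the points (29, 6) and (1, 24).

(6, 8)

(29, 6) + (1, 24). λ = (24 - 6)/(1 - 29) ≡ 18/3 mod 31. 3⁻¹ ≡ 21 (mod 31) since 3·21 = 63 ≡ 1, so λ ≡ 6.
  x = λ² - 29 - 1 = 36 - 30 ≡ 6; y = λ·(29 - 6) - 6 ≡ 8. → (6, 8)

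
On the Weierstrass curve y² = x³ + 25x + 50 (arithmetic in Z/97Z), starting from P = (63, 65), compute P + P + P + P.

(54, 47)

Repeated addition: build up to 4P.
2P: tangent at (63, 65): λ = (3·63² + 25)/(2·65) ≡ 1/33. 33⁻¹ ≡ 50 (mod 97) since 33·50 = 1650 ≡ 1, so λ ≡ 1·50 ≡ 50.
  x = λ² - 63 - 63 = 2500 - 126 ≡ 46; y = λ·(63 - 46) - 65 ≡ 9. → (46, 9)
3P: (46, 9) + (63, 65). λ = (65 - 9)/(63 - 46) ≡ 56/17 mod 97. 17⁻¹ ≡ 40 (mod 97), so λ ≡ 9.
  x = λ² - 46 - 63 = 81 - 109 ≡ 69; y = λ·(46 - 69) - 9 ≡ 75. → (69, 75)
4P: (69, 75) + (63, 65). λ = (65 - 75)/(63 - 69) ≡ 87/91 mod 97. 91⁻¹ ≡ 16 (mod 97) since 91·16 = 1456 ≡ 1, so λ ≡ 34.
  x = λ² - 69 - 63 = 1156 - 132 ≡ 54; y = λ·(69 - 54) - 75 ≡ 47. → (54, 47)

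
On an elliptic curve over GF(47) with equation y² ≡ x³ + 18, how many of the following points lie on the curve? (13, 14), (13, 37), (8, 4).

1

(13, 14): 14² ≡ 8, rhs ≡ 6 → off.
(13, 37): 37² ≡ 6, rhs ≡ 6 → on.
(8, 4): 4² ≡ 16, rhs ≡ 13 → off.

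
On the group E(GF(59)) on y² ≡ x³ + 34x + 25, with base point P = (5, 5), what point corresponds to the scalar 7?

(37, 4)

Double-and-add on 7 = (111)₂. Start with P = (5, 5) for the leading 1-bit.
double: tangent at (5, 5): λ = (3·5² + 34)/(2·5) ≡ 50/10. 10⁻¹ ≡ 6 (mod 59) since 10·6 = 60 ≡ 1, so λ ≡ 50·6 ≡ 5.
  x = λ² - 5 - 5 = 25 - 10 ≡ 15; y = λ·(5 - 15) - 5 ≡ 4. → (15, 4)
add P: (15, 4) + (5, 5). λ = (5 - 4)/(5 - 15) ≡ 1/49 mod 59. 49⁻¹ ≡ 53 (mod 59) since 49·53 = 2597 ≡ 1, so λ ≡ 53.
  x = λ² - 15 - 5 = 2809 - 20 ≡ 16; y = λ·(15 - 16) - 4 ≡ 2. → (16, 2)
double: tangent at (16, 2): λ = (3·16² + 34)/(2·2) ≡ 35/4. 4⁻¹ ≡ 15 (mod 59) since 4·15 = 60 ≡ 1, so λ ≡ 35·15 ≡ 53.
  x = λ² - 16 - 16 = 2809 - 32 ≡ 4; y = λ·(16 - 4) - 2 ≡ 44. → (4, 44)
add P: (4, 44) + (5, 5). λ = (5 - 44)/(5 - 4) ≡ 20/1 mod 59. 1⁻¹ ≡ 1 (mod 59) since 1·1 = 1 ≡ 1, so λ ≡ 20.
  x = λ² - 4 - 5 = 400 - 9 ≡ 37; y = λ·(4 - 37) - 44 ≡ 4. → (37, 4)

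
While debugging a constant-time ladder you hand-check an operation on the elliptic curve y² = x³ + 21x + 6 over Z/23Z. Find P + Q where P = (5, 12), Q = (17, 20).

(5, 12) + (17, 20). λ = (20 - 12)/(17 - 5) ≡ 8/12 mod 23. 12⁻¹ ≡ 2 (mod 23), so λ ≡ 16.
  x = λ² - 5 - 17 = 256 - 22 ≡ 4; y = λ·(5 - 4) - 12 ≡ 4. → (4, 4)

(4, 4)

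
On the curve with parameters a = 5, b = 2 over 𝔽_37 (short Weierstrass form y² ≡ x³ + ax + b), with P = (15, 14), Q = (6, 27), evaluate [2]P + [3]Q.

(6, 27)

First 2P:
Repeated addition: build up to 2P.
2P: tangent at (15, 14): λ = (3·15² + 5)/(2·14) ≡ 14/28. 28⁻¹ ≡ 4 (mod 37), so λ ≡ 14·4 ≡ 19.
  x = λ² - 15 - 15 = 361 - 30 ≡ 35; y = λ·(15 - 35) - 14 ≡ 13. → (35, 13)
2P = (35, 13).
Next 3Q:
Repeated addition: build up to 3Q.
2Q: tangent at (6, 27): λ = (3·6² + 5)/(2·27) ≡ 2/17. 17⁻¹ ≡ 24 (mod 37) since 17·24 = 408 ≡ 1, so λ ≡ 2·24 ≡ 11.
  x = λ² - 6 - 6 = 121 - 12 ≡ 35; y = λ·(6 - 35) - 27 ≡ 24. → (35, 24)
3Q: (35, 24) + (6, 27). λ = (27 - 24)/(6 - 35) ≡ 3/8 mod 37. 8⁻¹ ≡ 14 (mod 37) since 8·14 = 112 ≡ 1, so λ ≡ 5.
  x = λ² - 35 - 6 = 25 - 41 ≡ 21; y = λ·(35 - 21) - 24 ≡ 9. → (21, 9)
3Q = (21, 9).
Finally 2P + 3Q:
(35, 13) + (21, 9). λ = (9 - 13)/(21 - 35) ≡ 33/23 mod 37. 23⁻¹ ≡ 29 (mod 37) since 23·29 = 667 ≡ 1, so λ ≡ 32.
  x = λ² - 35 - 21 = 1024 - 56 ≡ 6; y = λ·(35 - 6) - 13 ≡ 27. → (6, 27)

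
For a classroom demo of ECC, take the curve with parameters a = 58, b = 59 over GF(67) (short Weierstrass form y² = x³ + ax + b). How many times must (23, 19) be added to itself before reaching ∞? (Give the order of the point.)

12

2P: tangent at (23, 19): λ = (3·23² + 58)/(2·19) ≡ 37/38. 38⁻¹ ≡ 30 (mod 67) since 38·30 = 1140 ≡ 1, so λ ≡ 37·30 ≡ 38.
  x = λ² - 23 - 23 = 1444 - 46 ≡ 58; y = λ·(23 - 58) - 19 ≡ 58. → (58, 58)
3P: (58, 58) + (23, 19). λ = (19 - 58)/(23 - 58) ≡ 28/32 mod 67. 32⁻¹ ≡ 44 (mod 67), so λ ≡ 26.
  x = λ² - 58 - 23 = 676 - 81 ≡ 59; y = λ·(58 - 59) - 58 ≡ 50. → (59, 50)
4P: (59, 50) + (23, 19). λ = (19 - 50)/(23 - 59) ≡ 36/31 mod 67. 31⁻¹ ≡ 13 (mod 67), so λ ≡ 66.
  x = λ² - 59 - 23 = 4356 - 82 ≡ 53; y = λ·(59 - 53) - 50 ≡ 11. → (53, 11)
5P: (53, 11) + (23, 19). λ = (19 - 11)/(23 - 53) ≡ 8/37 mod 67. 37⁻¹ ≡ 29 (mod 67), so λ ≡ 31.
  x = λ² - 53 - 23 = 961 - 76 ≡ 14; y = λ·(53 - 14) - 11 ≡ 59. → (14, 59)
6P: (14, 59) + (23, 19). λ = (19 - 59)/(23 - 14) ≡ 27/9 mod 67. 9⁻¹ ≡ 15 (mod 67), so λ ≡ 3.
  x = λ² - 14 - 23 = 9 - 37 ≡ 39; y = λ·(14 - 39) - 59 ≡ 0. → (39, 0)
7P: (39, 0) + (23, 19). λ = (19 - 0)/(23 - 39) ≡ 19/51 mod 67. 51⁻¹ ≡ 46 (mod 67), so λ ≡ 3.
  x = λ² - 39 - 23 = 9 - 62 ≡ 14; y = λ·(39 - 14) - 0 ≡ 8. → (14, 8)
8P: (14, 8) + (23, 19). λ = (19 - 8)/(23 - 14) ≡ 11/9 mod 67. 9⁻¹ ≡ 15 (mod 67), so λ ≡ 31.
  x = λ² - 14 - 23 = 961 - 37 ≡ 53; y = λ·(14 - 53) - 8 ≡ 56. → (53, 56)
9P: (53, 56) + (23, 19). λ = (19 - 56)/(23 - 53) ≡ 30/37 mod 67. 37⁻¹ ≡ 29 (mod 67), so λ ≡ 66.
  x = λ² - 53 - 23 = 4356 - 76 ≡ 59; y = λ·(53 - 59) - 56 ≡ 17. → (59, 17)
10P: (59, 17) + (23, 19). λ = (19 - 17)/(23 - 59) ≡ 2/31 mod 67. 31⁻¹ ≡ 13 (mod 67), so λ ≡ 26.
  x = λ² - 59 - 23 = 676 - 82 ≡ 58; y = λ·(59 - 58) - 17 ≡ 9. → (58, 9)
11P: (58, 9) + (23, 19). λ = (19 - 9)/(23 - 58) ≡ 10/32 mod 67. 32⁻¹ ≡ 44 (mod 67), so λ ≡ 38.
  x = λ² - 58 - 23 = 1444 - 81 ≡ 23; y = λ·(58 - 23) - 9 ≡ 48. → (23, 48)
12P: (23, 48) + (23, 19): same x and y₁ ≡ -y₂, so the sum is ∞.
12P = ∞, so the order is 12.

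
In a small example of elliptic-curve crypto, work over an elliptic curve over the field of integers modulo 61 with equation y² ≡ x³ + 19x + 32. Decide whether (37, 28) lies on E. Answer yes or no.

y² = 28² ≡ 52; x³ + 19x + 32 = 51388 ≡ 26 (mod 61). 52 ≠ 26.

no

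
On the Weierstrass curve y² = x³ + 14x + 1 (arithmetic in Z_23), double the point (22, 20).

tangent at (22, 20): λ = (3·22² + 14)/(2·20) ≡ 17/17. 17⁻¹ ≡ 19 (mod 23) since 17·19 = 323 ≡ 1, so λ ≡ 17·19 ≡ 1.
  x = λ² - 22 - 22 = 1 - 44 ≡ 3; y = λ·(22 - 3) - 20 ≡ 22. → (3, 22)

(3, 22)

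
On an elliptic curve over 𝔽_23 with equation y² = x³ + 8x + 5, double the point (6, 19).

tangent at (6, 19): λ = (3·6² + 8)/(2·19) ≡ 1/15. 15⁻¹ ≡ 20 (mod 23) since 15·20 = 300 ≡ 1, so λ ≡ 1·20 ≡ 20.
  x = λ² - 6 - 6 = 400 - 12 ≡ 20; y = λ·(6 - 20) - 19 ≡ 0. → (20, 0)

(20, 0)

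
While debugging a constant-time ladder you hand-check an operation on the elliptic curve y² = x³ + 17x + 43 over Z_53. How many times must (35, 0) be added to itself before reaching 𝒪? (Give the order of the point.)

2P: (35, 0) + (35, 0): same x and y₁ ≡ -y₂, so the sum is 𝒪.
2P = 𝒪, so the order is 2.

2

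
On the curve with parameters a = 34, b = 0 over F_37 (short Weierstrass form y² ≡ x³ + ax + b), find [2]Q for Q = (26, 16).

(26, 21)

tangent at (26, 16): λ = (3·26² + 34)/(2·16) ≡ 27/32. 32⁻¹ ≡ 22 (mod 37) since 32·22 = 704 ≡ 1, so λ ≡ 27·22 ≡ 2.
  x = λ² - 26 - 26 = 4 - 52 ≡ 26; y = λ·(26 - 26) - 16 ≡ 21. → (26, 21)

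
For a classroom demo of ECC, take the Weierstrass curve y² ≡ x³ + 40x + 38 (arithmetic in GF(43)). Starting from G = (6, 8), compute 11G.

(3, 20)

Double-and-add on 11 = (1011)₂. Start with G = (6, 8) for the leading 1-bit.
double: tangent at (6, 8): λ = (3·6² + 40)/(2·8) ≡ 19/16. 16⁻¹ ≡ 35 (mod 43), so λ ≡ 19·35 ≡ 20.
  x = λ² - 6 - 6 = 400 - 12 ≡ 1; y = λ·(6 - 1) - 8 ≡ 6. → (1, 6)
double: tangent at (1, 6): λ = (3·1² + 40)/(2·6) ≡ 0/12. 12⁻¹ ≡ 18 (mod 43) since 12·18 = 216 ≡ 1, so λ ≡ 0·18 ≡ 0.
  x = λ² - 1 - 1 = 0 - 2 ≡ 41; y = λ·(1 - 41) - 6 ≡ 37. → (41, 37)
add G: (41, 37) + (6, 8). λ = (8 - 37)/(6 - 41) ≡ 14/8 mod 43. 8⁻¹ ≡ 27 (mod 43) since 8·27 = 216 ≡ 1, so λ ≡ 34.
  x = λ² - 41 - 6 = 1156 - 47 ≡ 34; y = λ·(41 - 34) - 37 ≡ 29. → (34, 29)
double: tangent at (34, 29): λ = (3·34² + 40)/(2·29) ≡ 25/15. 15⁻¹ ≡ 23 (mod 43) since 15·23 = 345 ≡ 1, so λ ≡ 25·23 ≡ 16.
  x = λ² - 34 - 34 = 256 - 68 ≡ 16; y = λ·(34 - 16) - 29 ≡ 1. → (16, 1)
add G: (16, 1) + (6, 8). λ = (8 - 1)/(6 - 16) ≡ 7/33 mod 43. 33⁻¹ ≡ 30 (mod 43), so λ ≡ 38.
  x = λ² - 16 - 6 = 1444 - 22 ≡ 3; y = λ·(16 - 3) - 1 ≡ 20. → (3, 20)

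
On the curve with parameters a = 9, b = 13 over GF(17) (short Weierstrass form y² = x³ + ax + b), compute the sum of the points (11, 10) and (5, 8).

(11, 10) + (5, 8). λ = (8 - 10)/(5 - 11) ≡ 15/11 mod 17. 11⁻¹ ≡ 14 (mod 17) since 11·14 = 154 ≡ 1, so λ ≡ 6.
  x = λ² - 11 - 5 = 36 - 16 ≡ 3; y = λ·(11 - 3) - 10 ≡ 4. → (3, 4)

(3, 4)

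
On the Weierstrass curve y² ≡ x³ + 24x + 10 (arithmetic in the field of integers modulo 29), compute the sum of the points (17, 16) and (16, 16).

(17, 16) + (16, 16). λ = (16 - 16)/(16 - 17) ≡ 0/28 mod 29. 28⁻¹ ≡ 28 (mod 29) since 28·28 = 784 ≡ 1, so λ ≡ 0.
  x = λ² - 17 - 16 = 0 - 33 ≡ 25; y = λ·(17 - 25) - 16 ≡ 13. → (25, 13)

(25, 13)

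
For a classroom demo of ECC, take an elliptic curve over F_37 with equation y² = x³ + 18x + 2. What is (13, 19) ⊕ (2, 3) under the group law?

(18, 4)

(13, 19) + (2, 3). λ = (3 - 19)/(2 - 13) ≡ 21/26 mod 37. 26⁻¹ ≡ 10 (mod 37) since 26·10 = 260 ≡ 1, so λ ≡ 25.
  x = λ² - 13 - 2 = 625 - 15 ≡ 18; y = λ·(13 - 18) - 19 ≡ 4. → (18, 4)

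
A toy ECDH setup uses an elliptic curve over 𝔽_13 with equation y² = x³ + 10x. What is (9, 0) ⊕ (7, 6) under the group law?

(9, 0) + (7, 6). λ = (6 - 0)/(7 - 9) ≡ 6/11 mod 13. 11⁻¹ ≡ 6 (mod 13), so λ ≡ 10.
  x = λ² - 9 - 7 = 100 - 16 ≡ 6; y = λ·(9 - 6) - 0 ≡ 4. → (6, 4)

(6, 4)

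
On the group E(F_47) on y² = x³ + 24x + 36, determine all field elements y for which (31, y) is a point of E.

16, 31

x³ + 24x + 36 = 30571 ≡ 21 (mod 47).
Square roots of 21 mod 47: 16 and 31 (since 16² = 256 ≡ 21).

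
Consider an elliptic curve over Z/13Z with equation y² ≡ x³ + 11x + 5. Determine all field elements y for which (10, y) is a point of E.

x³ + 11x + 5 = 1115 ≡ 10 (mod 13).
Square roots of 10 mod 13: 6 and 7 (since 6² = 36 ≡ 10).

6, 7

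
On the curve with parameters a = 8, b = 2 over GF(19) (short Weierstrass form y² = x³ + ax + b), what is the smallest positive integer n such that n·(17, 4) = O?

2P: tangent at (17, 4): λ = (3·17² + 8)/(2·4) ≡ 1/8. 8⁻¹ ≡ 12 (mod 19) since 8·12 = 96 ≡ 1, so λ ≡ 1·12 ≡ 12.
  x = λ² - 17 - 17 = 144 - 34 ≡ 15; y = λ·(17 - 15) - 4 ≡ 1. → (15, 1)
3P: (15, 1) + (17, 4). λ = (4 - 1)/(17 - 15) ≡ 3/2 mod 19. 2⁻¹ ≡ 10 (mod 19) since 2·10 = 20 ≡ 1, so λ ≡ 11.
  x = λ² - 15 - 17 = 121 - 32 ≡ 13; y = λ·(15 - 13) - 1 ≡ 2. → (13, 2)
4P: (13, 2) + (17, 4). λ = (4 - 2)/(17 - 13) ≡ 2/4 mod 19. 4⁻¹ ≡ 5 (mod 19) since 4·5 = 20 ≡ 1, so λ ≡ 10.
  x = λ² - 13 - 17 = 100 - 30 ≡ 13; y = λ·(13 - 13) - 2 ≡ 17. → (13, 17)
5P: (13, 17) + (17, 4). λ = (4 - 17)/(17 - 13) ≡ 6/4 mod 19. 4⁻¹ ≡ 5 (mod 19), so λ ≡ 11.
  x = λ² - 13 - 17 = 121 - 30 ≡ 15; y = λ·(13 - 15) - 17 ≡ 18. → (15, 18)
6P: (15, 18) + (17, 4). λ = (4 - 18)/(17 - 15) ≡ 5/2 mod 19. 2⁻¹ ≡ 10 (mod 19) since 2·10 = 20 ≡ 1, so λ ≡ 12.
  x = λ² - 15 - 17 = 144 - 32 ≡ 17; y = λ·(15 - 17) - 18 ≡ 15. → (17, 15)
7P: (17, 15) + (17, 4): same x and y₁ ≡ -y₂, so the sum is O.
7P = O, so the order is 7.

7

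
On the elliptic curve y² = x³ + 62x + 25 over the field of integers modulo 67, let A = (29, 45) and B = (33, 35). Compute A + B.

(28, 53)

(29, 45) + (33, 35). λ = (35 - 45)/(33 - 29) ≡ 57/4 mod 67. 4⁻¹ ≡ 17 (mod 67), so λ ≡ 31.
  x = λ² - 29 - 33 = 961 - 62 ≡ 28; y = λ·(29 - 28) - 45 ≡ 53. → (28, 53)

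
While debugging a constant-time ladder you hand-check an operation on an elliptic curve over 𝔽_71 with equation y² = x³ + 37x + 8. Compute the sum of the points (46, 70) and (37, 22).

(48, 14)

(46, 70) + (37, 22). λ = (22 - 70)/(37 - 46) ≡ 23/62 mod 71. 62⁻¹ ≡ 63 (mod 71), so λ ≡ 29.
  x = λ² - 46 - 37 = 841 - 83 ≡ 48; y = λ·(46 - 48) - 70 ≡ 14. → (48, 14)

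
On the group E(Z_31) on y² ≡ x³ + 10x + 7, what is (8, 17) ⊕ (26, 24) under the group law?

(8, 17) + (26, 24). λ = (24 - 17)/(26 - 8) ≡ 7/18 mod 31. 18⁻¹ ≡ 19 (mod 31), so λ ≡ 9.
  x = λ² - 8 - 26 = 81 - 34 ≡ 16; y = λ·(8 - 16) - 17 ≡ 4. → (16, 4)

(16, 4)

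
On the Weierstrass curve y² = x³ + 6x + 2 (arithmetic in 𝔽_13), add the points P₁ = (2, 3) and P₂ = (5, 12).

(2, 10)

(2, 3) + (5, 12). λ = (12 - 3)/(5 - 2) ≡ 9/3 mod 13. 3⁻¹ ≡ 9 (mod 13) since 3·9 = 27 ≡ 1, so λ ≡ 3.
  x = λ² - 2 - 5 = 9 - 7 ≡ 2; y = λ·(2 - 2) - 3 ≡ 10. → (2, 10)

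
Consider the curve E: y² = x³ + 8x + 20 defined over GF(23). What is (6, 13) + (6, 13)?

tangent at (6, 13): λ = (3·6² + 8)/(2·13) ≡ 1/3. 3⁻¹ ≡ 8 (mod 23), so λ ≡ 1·8 ≡ 8.
  x = λ² - 6 - 6 = 64 - 12 ≡ 6; y = λ·(6 - 6) - 13 ≡ 10. → (6, 10)

(6, 10)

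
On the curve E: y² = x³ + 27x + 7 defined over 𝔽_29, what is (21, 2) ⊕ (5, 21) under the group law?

(12, 0)

(21, 2) + (5, 21). λ = (21 - 2)/(5 - 21) ≡ 19/13 mod 29. 13⁻¹ ≡ 9 (mod 29), so λ ≡ 26.
  x = λ² - 21 - 5 = 676 - 26 ≡ 12; y = λ·(21 - 12) - 2 ≡ 0. → (12, 0)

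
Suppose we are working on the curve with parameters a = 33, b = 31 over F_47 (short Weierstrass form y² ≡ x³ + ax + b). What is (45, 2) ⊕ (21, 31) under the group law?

(8, 14)

(45, 2) + (21, 31). λ = (31 - 2)/(21 - 45) ≡ 29/23 mod 47. 23⁻¹ ≡ 45 (mod 47), so λ ≡ 36.
  x = λ² - 45 - 21 = 1296 - 66 ≡ 8; y = λ·(45 - 8) - 2 ≡ 14. → (8, 14)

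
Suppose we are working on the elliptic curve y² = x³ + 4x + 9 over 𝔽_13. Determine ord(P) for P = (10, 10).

2P: tangent at (10, 10): λ = (3·10² + 4)/(2·10) ≡ 5/7. 7⁻¹ ≡ 2 (mod 13), so λ ≡ 5·2 ≡ 10.
  x = λ² - 10 - 10 = 100 - 20 ≡ 2; y = λ·(10 - 2) - 10 ≡ 5. → (2, 5)
3P: (2, 5) + (10, 10). λ = (10 - 5)/(10 - 2) ≡ 5/8 mod 13. 8⁻¹ ≡ 5 (mod 13), so λ ≡ 12.
  x = λ² - 2 - 10 = 144 - 12 ≡ 2; y = λ·(2 - 2) - 5 ≡ 8. → (2, 8)
4P: (2, 8) + (10, 10). λ = (10 - 8)/(10 - 2) ≡ 2/8 mod 13. 8⁻¹ ≡ 5 (mod 13), so λ ≡ 10.
  x = λ² - 2 - 10 = 100 - 12 ≡ 10; y = λ·(2 - 10) - 8 ≡ 3. → (10, 3)
5P: (10, 3) + (10, 10): same x and y₁ ≡ -y₂, so the sum is the point at infinity.
5P = the point at infinity, so the order is 5.

5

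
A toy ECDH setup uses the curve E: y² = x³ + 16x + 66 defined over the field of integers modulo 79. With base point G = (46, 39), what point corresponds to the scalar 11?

(11, 25)

Double-and-add on 11 = (1011)₂. Start with G = (46, 39) for the leading 1-bit.
double: tangent at (46, 39): λ = (3·46² + 16)/(2·39) ≡ 44/78. 78⁻¹ ≡ 78 (mod 79), so λ ≡ 44·78 ≡ 35.
  x = λ² - 46 - 46 = 1225 - 92 ≡ 27; y = λ·(46 - 27) - 39 ≡ 73. → (27, 73)
double: tangent at (27, 73): λ = (3·27² + 16)/(2·73) ≡ 70/67. 67⁻¹ ≡ 46 (mod 79), so λ ≡ 70·46 ≡ 60.
  x = λ² - 27 - 27 = 3600 - 54 ≡ 70; y = λ·(27 - 70) - 73 ≡ 33. → (70, 33)
add G: (70, 33) + (46, 39). λ = (39 - 33)/(46 - 70) ≡ 6/55 mod 79. 55⁻¹ ≡ 23 (mod 79) since 55·23 = 1265 ≡ 1, so λ ≡ 59.
  x = λ² - 70 - 46 = 3481 - 116 ≡ 47; y = λ·(70 - 47) - 33 ≡ 60. → (47, 60)
double: tangent at (47, 60): λ = (3·47² + 16)/(2·60) ≡ 7/41. 41⁻¹ ≡ 27 (mod 79), so λ ≡ 7·27 ≡ 31.
  x = λ² - 47 - 47 = 961 - 94 ≡ 77; y = λ·(47 - 77) - 60 ≡ 37. → (77, 37)
add G: (77, 37) + (46, 39). λ = (39 - 37)/(46 - 77) ≡ 2/48 mod 79. 48⁻¹ ≡ 28 (mod 79), so λ ≡ 56.
  x = λ² - 77 - 46 = 3136 - 123 ≡ 11; y = λ·(77 - 11) - 37 ≡ 25. → (11, 25)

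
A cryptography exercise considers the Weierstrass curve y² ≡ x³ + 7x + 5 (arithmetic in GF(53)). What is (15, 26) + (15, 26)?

tangent at (15, 26): λ = (3·15² + 7)/(2·26) ≡ 46/52. 52⁻¹ ≡ 52 (mod 53), so λ ≡ 46·52 ≡ 7.
  x = λ² - 15 - 15 = 49 - 30 ≡ 19; y = λ·(15 - 19) - 26 ≡ 52. → (19, 52)

(19, 52)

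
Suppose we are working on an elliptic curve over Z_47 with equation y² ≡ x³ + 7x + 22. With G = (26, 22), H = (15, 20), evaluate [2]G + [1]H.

First 2G:
Repeated addition: build up to 2G.
2G: tangent at (26, 22): λ = (3·26² + 7)/(2·22) ≡ 14/44. 44⁻¹ ≡ 31 (mod 47) since 44·31 = 1364 ≡ 1, so λ ≡ 14·31 ≡ 11.
  x = λ² - 26 - 26 = 121 - 52 ≡ 22; y = λ·(26 - 22) - 22 ≡ 22. → (22, 22)
2G = (22, 22).
Finally 2G + H:
(22, 22) + (15, 20). λ = (20 - 22)/(15 - 22) ≡ 45/40 mod 47. 40⁻¹ ≡ 20 (mod 47), so λ ≡ 7.
  x = λ² - 22 - 15 = 49 - 37 ≡ 12; y = λ·(22 - 12) - 22 ≡ 1. → (12, 1)

(12, 1)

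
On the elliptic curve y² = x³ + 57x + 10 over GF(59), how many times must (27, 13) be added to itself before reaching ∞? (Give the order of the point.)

2P: tangent at (27, 13): λ = (3·27² + 57)/(2·13) ≡ 2/26. 26⁻¹ ≡ 25 (mod 59) since 26·25 = 650 ≡ 1, so λ ≡ 2·25 ≡ 50.
  x = λ² - 27 - 27 = 2500 - 54 ≡ 27; y = λ·(27 - 27) - 13 ≡ 46. → (27, 46)
3P: (27, 46) + (27, 13): same x and y₁ ≡ -y₂, so the sum is ∞.
3P = ∞, so the order is 3.

3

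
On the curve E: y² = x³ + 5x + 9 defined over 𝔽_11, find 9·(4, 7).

(5, 7)

Write Q = (4, 7).
Double-and-add on 9 = (1001)₂. Start with Q = (4, 7) for the leading 1-bit.
double: tangent at (4, 7): λ = (3·4² + 5)/(2·7) ≡ 9/3. 3⁻¹ ≡ 4 (mod 11), so λ ≡ 9·4 ≡ 3.
  x = λ² - 4 - 4 = 9 - 8 ≡ 1; y = λ·(4 - 1) - 7 ≡ 2. → (1, 2)
double: tangent at (1, 2): λ = (3·1² + 5)/(2·2) ≡ 8/4. 4⁻¹ ≡ 3 (mod 11) since 4·3 = 12 ≡ 1, so λ ≡ 8·3 ≡ 2.
  x = λ² - 1 - 1 = 4 - 2 ≡ 2; y = λ·(1 - 2) - 2 ≡ 7. → (2, 7)
double: tangent at (2, 7): λ = (3·2² + 5)/(2·7) ≡ 6/3. 3⁻¹ ≡ 4 (mod 11), so λ ≡ 6·4 ≡ 2.
  x = λ² - 2 - 2 = 4 - 4 ≡ 0; y = λ·(2 - 0) - 7 ≡ 8. → (0, 8)
add Q: (0, 8) + (4, 7). λ = (7 - 8)/(4 - 0) ≡ 10/4 mod 11. 4⁻¹ ≡ 3 (mod 11) since 4·3 = 12 ≡ 1, so λ ≡ 8.
  x = λ² - 0 - 4 = 64 - 4 ≡ 5; y = λ·(0 - 5) - 8 ≡ 7. → (5, 7)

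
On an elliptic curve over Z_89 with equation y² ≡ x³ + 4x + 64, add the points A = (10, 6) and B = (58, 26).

(70, 58)

(10, 6) + (58, 26). λ = (26 - 6)/(58 - 10) ≡ 20/48 mod 89. 48⁻¹ ≡ 13 (mod 89), so λ ≡ 82.
  x = λ² - 10 - 58 = 6724 - 68 ≡ 70; y = λ·(10 - 70) - 6 ≡ 58. → (70, 58)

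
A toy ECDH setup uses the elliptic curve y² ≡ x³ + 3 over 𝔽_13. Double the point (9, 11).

(9, 2)

tangent at (9, 11): λ = (3·9² + 0)/(2·11) ≡ 9/9. 9⁻¹ ≡ 3 (mod 13), so λ ≡ 9·3 ≡ 1.
  x = λ² - 9 - 9 = 1 - 18 ≡ 9; y = λ·(9 - 9) - 11 ≡ 2. → (9, 2)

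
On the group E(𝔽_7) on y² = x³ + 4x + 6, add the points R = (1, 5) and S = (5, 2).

(1, 5) + (5, 2). λ = (2 - 5)/(5 - 1) ≡ 4/4 mod 7. 4⁻¹ ≡ 2 (mod 7), so λ ≡ 1.
  x = λ² - 1 - 5 = 1 - 6 ≡ 2; y = λ·(1 - 2) - 5 ≡ 1. → (2, 1)

(2, 1)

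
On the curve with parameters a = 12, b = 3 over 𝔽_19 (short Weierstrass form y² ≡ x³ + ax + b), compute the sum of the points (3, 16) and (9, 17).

(3, 16) + (9, 17). λ = (17 - 16)/(9 - 3) ≡ 1/6 mod 19. 6⁻¹ ≡ 16 (mod 19) since 6·16 = 96 ≡ 1, so λ ≡ 16.
  x = λ² - 3 - 9 = 256 - 12 ≡ 16; y = λ·(3 - 16) - 16 ≡ 4. → (16, 4)

(16, 4)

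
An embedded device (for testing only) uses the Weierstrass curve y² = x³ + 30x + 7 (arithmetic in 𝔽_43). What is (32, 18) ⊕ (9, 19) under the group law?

(32, 18) + (9, 19). λ = (19 - 18)/(9 - 32) ≡ 1/20 mod 43. 20⁻¹ ≡ 28 (mod 43) since 20·28 = 560 ≡ 1, so λ ≡ 28.
  x = λ² - 32 - 9 = 784 - 41 ≡ 12; y = λ·(32 - 12) - 18 ≡ 26. → (12, 26)

(12, 26)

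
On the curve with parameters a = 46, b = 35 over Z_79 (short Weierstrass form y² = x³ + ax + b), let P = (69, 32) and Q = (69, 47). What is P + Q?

The two points share x = 69 and their y-coordinates satisfy 32 + 47 ≡ 0 (mod 79), so they are inverses. Their sum is O.

O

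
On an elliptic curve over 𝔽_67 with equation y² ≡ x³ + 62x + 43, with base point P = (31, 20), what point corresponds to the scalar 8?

(51, 28)

Double-and-add on 8 = (1000)₂. Start with P = (31, 20) for the leading 1-bit.
double: tangent at (31, 20): λ = (3·31² + 62)/(2·20) ≡ 64/40. 40⁻¹ ≡ 62 (mod 67) since 40·62 = 2480 ≡ 1, so λ ≡ 64·62 ≡ 15.
  x = λ² - 31 - 31 = 225 - 62 ≡ 29; y = λ·(31 - 29) - 20 ≡ 10. → (29, 10)
double: tangent at (29, 10): λ = (3·29² + 62)/(2·10) ≡ 39/20. 20⁻¹ ≡ 57 (mod 67) since 20·57 = 1140 ≡ 1, so λ ≡ 39·57 ≡ 12.
  x = λ² - 29 - 29 = 144 - 58 ≡ 19; y = λ·(29 - 19) - 10 ≡ 43. → (19, 43)
double: tangent at (19, 43): λ = (3·19² + 62)/(2·43) ≡ 6/19. 19⁻¹ ≡ 60 (mod 67) since 19·60 = 1140 ≡ 1, so λ ≡ 6·60 ≡ 25.
  x = λ² - 19 - 19 = 625 - 38 ≡ 51; y = λ·(19 - 51) - 43 ≡ 28. → (51, 28)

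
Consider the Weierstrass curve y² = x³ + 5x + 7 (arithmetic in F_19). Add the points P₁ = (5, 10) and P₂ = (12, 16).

(5, 10) + (12, 16). λ = (16 - 10)/(12 - 5) ≡ 6/7 mod 19. 7⁻¹ ≡ 11 (mod 19), so λ ≡ 9.
  x = λ² - 5 - 12 = 81 - 17 ≡ 7; y = λ·(5 - 7) - 10 ≡ 10. → (7, 10)

(7, 10)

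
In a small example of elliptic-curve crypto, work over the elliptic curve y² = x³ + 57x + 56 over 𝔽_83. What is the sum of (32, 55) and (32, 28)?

O

The two points share x = 32 and their y-coordinates satisfy 55 + 28 ≡ 0 (mod 83), so they are inverses. Their sum is the point at infinity.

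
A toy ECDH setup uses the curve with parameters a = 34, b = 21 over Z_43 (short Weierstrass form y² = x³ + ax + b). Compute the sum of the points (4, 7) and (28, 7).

(11, 36)

(4, 7) + (28, 7). λ = (7 - 7)/(28 - 4) ≡ 0/24 mod 43. 24⁻¹ ≡ 9 (mod 43) since 24·9 = 216 ≡ 1, so λ ≡ 0.
  x = λ² - 4 - 28 = 0 - 32 ≡ 11; y = λ·(4 - 11) - 7 ≡ 36. → (11, 36)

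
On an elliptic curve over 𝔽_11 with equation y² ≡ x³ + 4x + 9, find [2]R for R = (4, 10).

tangent at (4, 10): λ = (3·4² + 4)/(2·10) ≡ 8/9. 9⁻¹ ≡ 5 (mod 11) since 9·5 = 45 ≡ 1, so λ ≡ 8·5 ≡ 7.
  x = λ² - 4 - 4 = 49 - 8 ≡ 8; y = λ·(4 - 8) - 10 ≡ 6. → (8, 6)

(8, 6)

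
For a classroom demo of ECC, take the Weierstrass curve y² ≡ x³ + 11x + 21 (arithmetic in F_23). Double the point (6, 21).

tangent at (6, 21): λ = (3·6² + 11)/(2·21) ≡ 4/19. 19⁻¹ ≡ 17 (mod 23), so λ ≡ 4·17 ≡ 22.
  x = λ² - 6 - 6 = 484 - 12 ≡ 12; y = λ·(6 - 12) - 21 ≡ 8. → (12, 8)

(12, 8)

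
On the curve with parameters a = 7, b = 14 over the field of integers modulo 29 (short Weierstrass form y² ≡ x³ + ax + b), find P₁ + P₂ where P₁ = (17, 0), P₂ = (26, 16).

(11, 1)

(17, 0) + (26, 16). λ = (16 - 0)/(26 - 17) ≡ 16/9 mod 29. 9⁻¹ ≡ 13 (mod 29) since 9·13 = 117 ≡ 1, so λ ≡ 5.
  x = λ² - 17 - 26 = 25 - 43 ≡ 11; y = λ·(17 - 11) - 0 ≡ 1. → (11, 1)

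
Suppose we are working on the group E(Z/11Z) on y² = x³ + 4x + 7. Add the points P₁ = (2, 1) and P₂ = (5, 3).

(2, 10)

(2, 1) + (5, 3). λ = (3 - 1)/(5 - 2) ≡ 2/3 mod 11. 3⁻¹ ≡ 4 (mod 11) since 3·4 = 12 ≡ 1, so λ ≡ 8.
  x = λ² - 2 - 5 = 64 - 7 ≡ 2; y = λ·(2 - 2) - 1 ≡ 10. → (2, 10)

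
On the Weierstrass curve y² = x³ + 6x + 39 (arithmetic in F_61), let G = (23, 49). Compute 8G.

Double-and-add on 8 = (1000)₂. Start with G = (23, 49) for the leading 1-bit.
double: tangent at (23, 49): λ = (3·23² + 6)/(2·49) ≡ 7/37. 37⁻¹ ≡ 33 (mod 61) since 37·33 = 1221 ≡ 1, so λ ≡ 7·33 ≡ 48.
  x = λ² - 23 - 23 = 2304 - 46 ≡ 1; y = λ·(23 - 1) - 49 ≡ 31. → (1, 31)
double: tangent at (1, 31): λ = (3·1² + 6)/(2·31) ≡ 9/1. 1⁻¹ ≡ 1 (mod 61), so λ ≡ 9·1 ≡ 9.
  x = λ² - 1 - 1 = 81 - 2 ≡ 18; y = λ·(1 - 18) - 31 ≡ 60. → (18, 60)
double: tangent at (18, 60): λ = (3·18² + 6)/(2·60) ≡ 2/59. 59⁻¹ ≡ 30 (mod 61), so λ ≡ 2·30 ≡ 60.
  x = λ² - 18 - 18 = 3600 - 36 ≡ 26; y = λ·(18 - 26) - 60 ≡ 9. → (26, 9)

(26, 9)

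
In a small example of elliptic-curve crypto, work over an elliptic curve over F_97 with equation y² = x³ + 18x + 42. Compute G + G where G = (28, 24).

tangent at (28, 24): λ = (3·28² + 18)/(2·24) ≡ 42/48. 48⁻¹ ≡ 95 (mod 97), so λ ≡ 42·95 ≡ 13.
  x = λ² - 28 - 28 = 169 - 56 ≡ 16; y = λ·(28 - 16) - 24 ≡ 35. → (16, 35)

(16, 35)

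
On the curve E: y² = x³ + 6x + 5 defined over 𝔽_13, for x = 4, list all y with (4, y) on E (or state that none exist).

none

x³ + 6x + 5 = 93 ≡ 2 (mod 13).
2 is a non-residue mod 13; no y exists.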